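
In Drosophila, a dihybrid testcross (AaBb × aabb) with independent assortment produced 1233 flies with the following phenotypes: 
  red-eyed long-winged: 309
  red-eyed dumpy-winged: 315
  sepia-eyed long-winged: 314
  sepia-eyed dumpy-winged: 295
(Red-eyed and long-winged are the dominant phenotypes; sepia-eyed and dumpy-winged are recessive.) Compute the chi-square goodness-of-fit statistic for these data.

0.826

A dihybrid testcross with independent assortment gives a 1:1:1:1 ratio.
Expected counts for N = 1233 under a 1:1:1:1 ratio (total parts = 4):
  red-eyed long-winged: 1233 × 1/4 = 308.25
  red-eyed dumpy-winged: 1233 × 1/4 = 308.25
  sepia-eyed long-winged: 1233 × 1/4 = 308.25
  sepia-eyed dumpy-winged: 1233 × 1/4 = 308.25
χ² = Σ (O − E)² / E
  red-eyed long-winged: (309 − 308.25)² / 308.25 = 0.0018
  red-eyed dumpy-winged: (315 − 308.25)² / 308.25 = 0.1478
  sepia-eyed long-winged: (314 − 308.25)² / 308.25 = 0.1073
  sepia-eyed dumpy-winged: (295 − 308.25)² / 308.25 = 0.5695
χ² = 0.0018 + 0.1478 + 0.1073 + 0.5695 = 0.8264 ≈ 0.826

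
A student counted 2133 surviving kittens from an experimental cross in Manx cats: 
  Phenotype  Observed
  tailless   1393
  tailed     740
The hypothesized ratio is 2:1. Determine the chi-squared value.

1.774

Under the 2:1 hypothesis (Σ ratio = 3, N = 2133):
  tailless: 2133 × 2/3 = 1422
  tailed: 2133 × 1/3 = 711
χ² = Σ (O − E)² / E
  tailless: (1393 − 1422)² / 1422 = 0.5914
  tailed: (740 − 711)² / 711 = 1.1828
χ² = 0.5914 + 1.1828 = 1.7742 ≈ 1.774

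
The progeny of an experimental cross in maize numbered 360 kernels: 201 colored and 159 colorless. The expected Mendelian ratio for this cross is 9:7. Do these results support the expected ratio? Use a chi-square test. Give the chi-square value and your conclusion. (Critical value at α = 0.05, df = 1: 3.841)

Under the 9:7 hypothesis (Σ ratio = 16, N = 360):
  colored: 360 × 9/16 = 202.5
  colorless: 360 × 7/16 = 157.5
χ² = Σ (O − E)² / E
  colored: (201 − 202.5)² / 202.5 = 0.0111
  colorless: (159 − 157.5)² / 157.5 = 0.0143
χ² = 0.0111 + 0.0143 = 0.0254 ≈ 0.025
Degrees of freedom = 2 − 1 = 1; critical value at α = 0.05 is 3.841.
Since 0.025 < 3.841, we fail to reject the null hypothesis — the data are consistent with the 9:7 ratio.

0.025; consistent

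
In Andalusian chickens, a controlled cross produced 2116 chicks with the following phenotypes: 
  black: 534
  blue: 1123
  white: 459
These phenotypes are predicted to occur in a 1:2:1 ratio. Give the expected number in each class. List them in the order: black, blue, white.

Total ratio parts = 4. Expected numbers out of 2116:
  black: 2116 × 1/4 = 529
  blue: 2116 × 2/4 = 1058
  white: 2116 × 1/4 = 529

529, 1058, 529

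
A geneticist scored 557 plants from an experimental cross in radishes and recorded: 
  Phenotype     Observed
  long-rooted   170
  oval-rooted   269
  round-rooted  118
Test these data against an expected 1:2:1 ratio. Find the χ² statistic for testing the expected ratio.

10.357

Expected counts for N = 557 under a 1:2:1 ratio (total parts = 4):
  long-rooted: 557 × 1/4 = 139.25
  oval-rooted: 557 × 2/4 = 278.5
  round-rooted: 557 × 1/4 = 139.25
χ² = Σ (O − E)² / E
  long-rooted: (170 − 139.25)² / 139.25 = 6.7904
  oval-rooted: (269 − 278.5)² / 278.5 = 0.3241
  round-rooted: (118 − 139.25)² / 139.25 = 3.2428
χ² = 6.7904 + 0.3241 + 3.2428 = 10.3573 ≈ 10.357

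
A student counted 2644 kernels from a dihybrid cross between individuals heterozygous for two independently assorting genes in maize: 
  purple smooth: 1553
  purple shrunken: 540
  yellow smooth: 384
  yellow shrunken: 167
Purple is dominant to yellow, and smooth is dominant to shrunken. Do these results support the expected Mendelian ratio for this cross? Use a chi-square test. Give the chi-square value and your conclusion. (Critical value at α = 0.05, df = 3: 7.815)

32.065; not consistent

A dihybrid F₂ with independent assortment and complete dominance at both loci gives a 9:3:3:1 phenotypic ratio.
Total ratio parts = 16. Expected numbers out of 2644:
  purple smooth: 2644 × 9/16 = 1487.25
  purple shrunken: 2644 × 3/16 = 495.75
  yellow smooth: 2644 × 3/16 = 495.75
  yellow shrunken: 2644 × 1/16 = 165.25
χ² = Σ (O − E)² / E
  purple smooth: (1553 − 1487.25)² / 1487.25 = 2.9067
  purple shrunken: (540 − 495.75)² / 495.75 = 3.9497
  yellow smooth: (384 − 495.75)² / 495.75 = 25.1902
  yellow shrunken: (167 − 165.25)² / 165.25 = 0.0185
χ² = 2.9067 + 3.9497 + 25.1902 + 0.0185 = 32.0651 ≈ 32.065
Degrees of freedom = 4 − 1 = 3; critical value at α = 0.05 is 7.815.
Since 32.065 > 7.815, we reject the null hypothesis — the data do not fit the 9:3:3:1 ratio.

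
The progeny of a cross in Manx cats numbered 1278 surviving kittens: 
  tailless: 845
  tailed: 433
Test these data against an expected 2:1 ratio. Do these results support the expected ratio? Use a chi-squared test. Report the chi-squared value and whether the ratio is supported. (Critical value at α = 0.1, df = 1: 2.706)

Expected counts for N = 1278 under a 2:1 ratio (total parts = 3):
  tailless: 1278 × 2/3 = 852
  tailed: 1278 × 1/3 = 426
χ² = Σ (O − E)² / E
  tailless: (845 − 852)² / 852 = 0.0575
  tailed: (433 − 426)² / 426 = 0.1150
χ² = 0.0575 + 0.1150 = 0.1725 ≈ 0.173
Degrees of freedom = 2 − 1 = 1; critical value at α = 0.1 is 2.706.
Since 0.173 < 2.706, we fail to reject the null hypothesis — the data are consistent with the 2:1 ratio.

0.173; consistent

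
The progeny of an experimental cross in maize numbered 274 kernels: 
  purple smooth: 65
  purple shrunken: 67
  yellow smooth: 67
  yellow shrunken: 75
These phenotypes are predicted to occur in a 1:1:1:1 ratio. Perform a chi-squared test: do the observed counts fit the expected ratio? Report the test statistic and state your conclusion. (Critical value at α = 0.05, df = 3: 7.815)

0.861; consistent

Total ratio parts = 4. Expected numbers out of 274:
  purple smooth: 274 × 1/4 = 68.5
  purple shrunken: 274 × 1/4 = 68.5
  yellow smooth: 274 × 1/4 = 68.5
  yellow shrunken: 274 × 1/4 = 68.5
χ² = Σ (O − E)² / E
  purple smooth: (65 − 68.5)² / 68.5 = 0.1788
  purple shrunken: (67 − 68.5)² / 68.5 = 0.0328
  yellow smooth: (67 − 68.5)² / 68.5 = 0.0328
  yellow shrunken: (75 − 68.5)² / 68.5 = 0.6168
χ² = 0.1788 + 0.0328 + 0.0328 + 0.6168 = 0.8612 ≈ 0.861
Degrees of freedom = 4 − 1 = 3; critical value at α = 0.05 is 7.815.
Since 0.861 < 7.815, we fail to reject the null hypothesis — the data are consistent with the 1:1:1:1 ratio.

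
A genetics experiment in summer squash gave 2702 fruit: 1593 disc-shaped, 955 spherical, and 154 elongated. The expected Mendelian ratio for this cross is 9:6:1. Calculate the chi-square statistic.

The 9:6:1 ratio has 16 parts, so with N = 2702 the expected counts are:
  disc-shaped: 2702 × 9/16 = 1519.875
  spherical: 2702 × 6/16 = 1013.25
  elongated: 2702 × 1/16 = 168.875
χ² = Σ (O − E)² / E
  disc-shaped: (1593 − 1519.875)² / 1519.875 = 3.5182
  spherical: (955 − 1013.25)² / 1013.25 = 3.3487
  elongated: (154 − 168.875)² / 168.875 = 1.3102
χ² = 3.5182 + 3.3487 + 1.3102 = 8.1771 ≈ 8.177

8.177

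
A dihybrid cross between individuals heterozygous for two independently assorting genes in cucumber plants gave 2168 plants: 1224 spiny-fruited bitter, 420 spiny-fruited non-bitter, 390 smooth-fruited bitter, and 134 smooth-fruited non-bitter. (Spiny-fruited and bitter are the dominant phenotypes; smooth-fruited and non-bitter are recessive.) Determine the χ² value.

A dihybrid F₂ with independent assortment and complete dominance at both loci gives a 9:3:3:1 phenotypic ratio.
The 9:3:3:1 ratio has 16 parts, so with N = 2168 the expected counts are:
  spiny-fruited bitter: 2168 × 9/16 = 1219.5
  spiny-fruited non-bitter: 2168 × 3/16 = 406.5
  smooth-fruited bitter: 2168 × 3/16 = 406.5
  smooth-fruited non-bitter: 2168 × 1/16 = 135.5
χ² = Σ (O − E)² / E
  spiny-fruited bitter: (1224 − 1219.5)² / 1219.5 = 0.0166
  spiny-fruited non-bitter: (420 − 406.5)² / 406.5 = 0.4483
  smooth-fruited bitter: (390 − 406.5)² / 406.5 = 0.6697
  smooth-fruited non-bitter: (134 − 135.5)² / 135.5 = 0.0166
χ² = 0.0166 + 0.4483 + 0.6697 + 0.0166 = 1.1512 ≈ 1.151

1.151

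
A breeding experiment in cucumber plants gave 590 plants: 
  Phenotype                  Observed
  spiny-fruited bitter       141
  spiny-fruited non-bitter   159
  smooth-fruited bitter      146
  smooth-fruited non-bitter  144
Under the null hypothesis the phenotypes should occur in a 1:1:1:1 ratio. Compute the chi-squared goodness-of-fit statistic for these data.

Under the 1:1:1:1 hypothesis (Σ ratio = 4, N = 590):
  spiny-fruited bitter: 590 × 1/4 = 147.5
  spiny-fruited non-bitter: 590 × 1/4 = 147.5
  smooth-fruited bitter: 590 × 1/4 = 147.5
  smooth-fruited non-bitter: 590 × 1/4 = 147.5
χ² = Σ (O − E)² / E
  spiny-fruited bitter: (141 − 147.5)² / 147.5 = 0.2864
  spiny-fruited non-bitter: (159 − 147.5)² / 147.5 = 0.8966
  smooth-fruited bitter: (146 − 147.5)² / 147.5 = 0.0153
  smooth-fruited non-bitter: (144 − 147.5)² / 147.5 = 0.0831
χ² = 0.2864 + 0.8966 + 0.0153 + 0.0831 = 1.2814 ≈ 1.281

1.281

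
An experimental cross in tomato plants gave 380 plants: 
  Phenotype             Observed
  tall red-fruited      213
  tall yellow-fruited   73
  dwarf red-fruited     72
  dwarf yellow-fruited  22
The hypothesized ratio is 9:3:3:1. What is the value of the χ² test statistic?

Expected counts for N = 380 under a 9:3:3:1 ratio (total parts = 16):
  tall red-fruited: 380 × 9/16 = 213.75
  tall yellow-fruited: 380 × 3/16 = 71.25
  dwarf red-fruited: 380 × 3/16 = 71.25
  dwarf yellow-fruited: 380 × 1/16 = 23.75
χ² = Σ (O − E)² / E
  tall red-fruited: (213 − 213.75)² / 213.75 = 0.0026
  tall yellow-fruited: (73 − 71.25)² / 71.25 = 0.0430
  dwarf red-fruited: (72 − 71.25)² / 71.25 = 0.0079
  dwarf yellow-fruited: (22 − 23.75)² / 23.75 = 0.1289
χ² = 0.0026 + 0.0430 + 0.0079 + 0.1289 = 0.1824 ≈ 0.182

0.182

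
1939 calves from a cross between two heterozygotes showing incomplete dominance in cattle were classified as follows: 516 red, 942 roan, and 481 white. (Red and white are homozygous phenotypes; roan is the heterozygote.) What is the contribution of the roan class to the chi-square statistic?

0.780

With incomplete dominance, a heterozygote × heterozygote cross gives a 1:2:1 phenotypic ratio.
The 1:2:1 ratio has 4 parts, so with N = 1939 the expected counts are:
  red: 1939 × 1/4 = 484.75
  roan: 1939 × 2/4 = 969.5
  white: 1939 × 1/4 = 484.75
Contribution of roan: (942 − 969.5)² / 969.5 = 0.7800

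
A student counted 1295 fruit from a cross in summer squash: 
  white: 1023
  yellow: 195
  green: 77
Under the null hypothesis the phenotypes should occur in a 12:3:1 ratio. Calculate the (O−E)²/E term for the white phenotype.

2.757

Expected counts for N = 1295 under a 12:3:1 ratio (total parts = 16):
  white: 1295 × 12/16 = 971.25
  yellow: 1295 × 3/16 = 242.8125
  green: 1295 × 1/16 = 80.9375
Contribution of white: (1023 − 971.25)² / 971.25 = 2.7573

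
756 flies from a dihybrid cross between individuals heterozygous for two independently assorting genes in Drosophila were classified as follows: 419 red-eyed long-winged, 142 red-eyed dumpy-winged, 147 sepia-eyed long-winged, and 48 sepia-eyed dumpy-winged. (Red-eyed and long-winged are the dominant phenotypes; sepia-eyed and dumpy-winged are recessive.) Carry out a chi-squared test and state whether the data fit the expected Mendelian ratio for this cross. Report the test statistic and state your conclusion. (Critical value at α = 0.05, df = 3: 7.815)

A dihybrid F₂ with independent assortment and complete dominance at both loci gives a 9:3:3:1 phenotypic ratio.
Expected counts for N = 756 under a 9:3:3:1 ratio (total parts = 16):
  red-eyed long-winged: 756 × 9/16 = 425.25
  red-eyed dumpy-winged: 756 × 3/16 = 141.75
  sepia-eyed long-winged: 756 × 3/16 = 141.75
  sepia-eyed dumpy-winged: 756 × 1/16 = 47.25
χ² = Σ (O − E)² / E
  red-eyed long-winged: (419 − 425.25)² / 425.25 = 0.0919
  red-eyed dumpy-winged: (142 − 141.75)² / 141.75 = 0.0004
  sepia-eyed long-winged: (147 − 141.75)² / 141.75 = 0.1944
  sepia-eyed dumpy-winged: (48 − 47.25)² / 47.25 = 0.0119
χ² = 0.0919 + 0.0004 + 0.1944 + 0.0119 = 0.2986 ≈ 0.299
Degrees of freedom = 4 − 1 = 3; critical value at α = 0.05 is 7.815.
Since 0.299 < 7.815, we fail to reject the null hypothesis — the data are consistent with the 9:3:3:1 ratio.

0.299; consistent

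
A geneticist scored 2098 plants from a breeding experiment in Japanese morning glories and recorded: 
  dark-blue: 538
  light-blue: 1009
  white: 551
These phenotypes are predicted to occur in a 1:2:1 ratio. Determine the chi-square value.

Total ratio parts = 4. Expected numbers out of 2098:
  dark-blue: 2098 × 1/4 = 524.5
  light-blue: 2098 × 2/4 = 1049
  white: 2098 × 1/4 = 524.5
χ² = Σ (O − E)² / E
  dark-blue: (538 − 524.5)² / 524.5 = 0.3475
  light-blue: (1009 − 1049)² / 1049 = 1.5253
  white: (551 − 524.5)² / 524.5 = 1.3389
χ² = 0.3475 + 1.5253 + 1.3389 = 3.2117 ≈ 3.212

3.212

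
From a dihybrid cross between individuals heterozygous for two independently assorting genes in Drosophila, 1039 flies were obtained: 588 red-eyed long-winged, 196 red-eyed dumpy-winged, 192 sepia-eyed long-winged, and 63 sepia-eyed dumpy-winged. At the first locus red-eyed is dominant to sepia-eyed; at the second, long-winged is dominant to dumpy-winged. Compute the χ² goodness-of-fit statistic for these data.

A dihybrid F₂ with independent assortment and complete dominance at both loci gives a 9:3:3:1 phenotypic ratio.
Under the 9:3:3:1 hypothesis (Σ ratio = 16, N = 1039):
  red-eyed long-winged: 1039 × 9/16 = 584.4375
  red-eyed dumpy-winged: 1039 × 3/16 = 194.8125
  sepia-eyed long-winged: 1039 × 3/16 = 194.8125
  sepia-eyed dumpy-winged: 1039 × 1/16 = 64.9375
χ² = Σ (O − E)² / E
  red-eyed long-winged: (588 − 584.4375)² / 584.4375 = 0.0217
  red-eyed dumpy-winged: (196 − 194.8125)² / 194.8125 = 0.0072
  sepia-eyed long-winged: (192 − 194.8125)² / 194.8125 = 0.0406
  sepia-eyed dumpy-winged: (63 − 64.9375)² / 64.9375 = 0.0578
χ² = 0.0217 + 0.0072 + 0.0406 + 0.0578 = 0.1273 ≈ 0.127

0.127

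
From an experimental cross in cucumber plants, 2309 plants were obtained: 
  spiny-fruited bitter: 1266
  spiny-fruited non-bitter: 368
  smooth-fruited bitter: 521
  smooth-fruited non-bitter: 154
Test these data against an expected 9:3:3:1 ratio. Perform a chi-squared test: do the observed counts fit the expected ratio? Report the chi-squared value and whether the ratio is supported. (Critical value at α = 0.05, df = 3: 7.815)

Expected counts for N = 2309 under a 9:3:3:1 ratio (total parts = 16):
  spiny-fruited bitter: 2309 × 9/16 = 1298.8125
  spiny-fruited non-bitter: 2309 × 3/16 = 432.9375
  smooth-fruited bitter: 2309 × 3/16 = 432.9375
  smooth-fruited non-bitter: 2309 × 1/16 = 144.3125
χ² = Σ (O − E)² / E
  spiny-fruited bitter: (1266 − 1298.8125)² / 1298.8125 = 0.8290
  spiny-fruited non-bitter: (368 − 432.9375)² / 432.9375 = 9.7402
  smooth-fruited bitter: (521 − 432.9375)² / 432.9375 = 17.9125
  smooth-fruited non-bitter: (154 − 144.3125)² / 144.3125 = 0.6503
χ² = 0.8290 + 9.7402 + 17.9125 + 0.6503 = 29.132
Degrees of freedom = 4 − 1 = 3; critical value at α = 0.05 is 7.815.
Since 29.132 > 7.815, we reject the null hypothesis — the data do not fit the 9:3:3:1 ratio.

29.132; not consistent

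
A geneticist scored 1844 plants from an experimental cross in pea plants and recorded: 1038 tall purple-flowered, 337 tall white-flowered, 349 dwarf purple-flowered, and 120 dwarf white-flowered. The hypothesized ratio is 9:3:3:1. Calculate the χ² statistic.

Under the 9:3:3:1 hypothesis (Σ ratio = 16, N = 1844):
  tall purple-flowered: 1844 × 9/16 = 1037.25
  tall white-flowered: 1844 × 3/16 = 345.75
  dwarf purple-flowered: 1844 × 3/16 = 345.75
  dwarf white-flowered: 1844 × 1/16 = 115.25
χ² = Σ (O − E)² / E
  tall purple-flowered: (1038 − 1037.25)² / 1037.25 = 0.0005
  tall white-flowered: (337 − 345.75)² / 345.75 = 0.2214
  dwarf purple-flowered: (349 − 345.75)² / 345.75 = 0.0305
  dwarf white-flowered: (120 − 115.25)² / 115.25 = 0.1958
χ² = 0.0005 + 0.2214 + 0.0305 + 0.1958 = 0.4482 ≈ 0.448

0.448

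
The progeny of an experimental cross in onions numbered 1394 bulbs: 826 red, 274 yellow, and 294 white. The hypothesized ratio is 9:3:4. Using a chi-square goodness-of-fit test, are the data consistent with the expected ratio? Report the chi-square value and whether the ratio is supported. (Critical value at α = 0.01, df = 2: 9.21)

The 9:3:4 ratio has 16 parts, so with N = 1394 the expected counts are:
  red: 1394 × 9/16 = 784.125
  yellow: 1394 × 3/16 = 261.375
  white: 1394 × 4/16 = 348.5
χ² = Σ (O − E)² / E
  red: (826 − 784.125)² / 784.125 = 2.2363
  yellow: (274 − 261.375)² / 261.375 = 0.6098
  white: (294 − 348.5)² / 348.5 = 8.5230
χ² = 2.2363 + 0.6098 + 8.5230 = 11.3691 ≈ 11.369
Degrees of freedom = 3 − 1 = 2; critical value at α = 0.01 is 9.21.
Since 11.369 > 9.21, we reject the null hypothesis — the data do not fit the 9:3:4 ratio.

11.369; not consistent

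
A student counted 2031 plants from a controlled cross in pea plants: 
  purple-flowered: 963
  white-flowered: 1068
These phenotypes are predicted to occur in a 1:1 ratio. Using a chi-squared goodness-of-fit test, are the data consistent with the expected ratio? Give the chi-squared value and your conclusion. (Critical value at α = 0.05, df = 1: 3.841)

The 1:1 ratio has 2 parts, so with N = 2031 the expected counts are:
  purple-flowered: 2031 × 1/2 = 1015.5
  white-flowered: 2031 × 1/2 = 1015.5
χ² = Σ (O − E)² / E
  purple-flowered: (963 − 1015.5)² / 1015.5 = 2.7142
  white-flowered: (1068 − 1015.5)² / 1015.5 = 2.7142
χ² = 2.7142 + 2.7142 = 5.4284 ≈ 5.428
Degrees of freedom = 2 − 1 = 1; critical value at α = 0.05 is 3.841.
Since 5.428 > 3.841, we reject the null hypothesis — the data do not fit the 1:1 ratio.

5.428; not consistent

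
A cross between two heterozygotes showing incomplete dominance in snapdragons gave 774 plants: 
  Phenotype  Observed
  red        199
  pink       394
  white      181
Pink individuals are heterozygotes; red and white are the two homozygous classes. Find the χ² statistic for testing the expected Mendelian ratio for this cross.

With incomplete dominance, a heterozygote × heterozygote cross gives a 1:2:1 phenotypic ratio.
Total ratio parts = 4. Expected numbers out of 774:
  red: 774 × 1/4 = 193.5
  pink: 774 × 2/4 = 387
  white: 774 × 1/4 = 193.5
χ² = Σ (O − E)² / E
  red: (199 − 193.5)² / 193.5 = 0.1563
  pink: (394 − 387)² / 387 = 0.1266
  white: (181 − 193.5)² / 193.5 = 0.8075
χ² = 0.1563 + 0.1266 + 0.8075 = 1.0904 ≈ 1.090

1.090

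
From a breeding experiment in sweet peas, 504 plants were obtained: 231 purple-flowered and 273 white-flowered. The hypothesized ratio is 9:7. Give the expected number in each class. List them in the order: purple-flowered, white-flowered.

283.5, 220.5

The 9:7 ratio has 16 parts, so with N = 504 the expected counts are:
  purple-flowered: 504 × 9/16 = 283.5
  white-flowered: 504 × 7/16 = 220.5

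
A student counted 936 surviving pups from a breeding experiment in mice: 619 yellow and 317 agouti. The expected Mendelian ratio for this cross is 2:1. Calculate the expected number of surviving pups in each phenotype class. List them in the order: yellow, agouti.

Under the 2:1 hypothesis (Σ ratio = 3, N = 936):
  yellow: 936 × 2/3 = 624
  agouti: 936 × 1/3 = 312

624, 312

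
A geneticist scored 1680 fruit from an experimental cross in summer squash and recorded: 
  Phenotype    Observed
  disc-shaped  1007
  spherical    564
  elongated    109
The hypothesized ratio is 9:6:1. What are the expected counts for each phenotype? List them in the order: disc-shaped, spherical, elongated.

945, 630, 105

Total ratio parts = 16. Expected numbers out of 1680:
  disc-shaped: 1680 × 9/16 = 945
  spherical: 1680 × 6/16 = 630
  elongated: 1680 × 1/16 = 105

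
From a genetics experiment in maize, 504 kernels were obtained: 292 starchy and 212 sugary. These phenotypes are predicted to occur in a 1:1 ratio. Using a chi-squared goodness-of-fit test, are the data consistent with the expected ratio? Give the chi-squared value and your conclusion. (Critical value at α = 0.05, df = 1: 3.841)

Under the 1:1 hypothesis (Σ ratio = 2, N = 504):
  starchy: 504 × 1/2 = 252
  sugary: 504 × 1/2 = 252
χ² = Σ (O − E)² / E
  starchy: (292 − 252)² / 252 = 6.3492
  sugary: (212 − 252)² / 252 = 6.3492
χ² = 6.3492 + 6.3492 = 12.6984 ≈ 12.698
Degrees of freedom = 2 − 1 = 1; critical value at α = 0.05 is 3.841.
Since 12.698 > 3.841, we reject the null hypothesis — the data do not fit the 1:1 ratio.

12.698; not consistent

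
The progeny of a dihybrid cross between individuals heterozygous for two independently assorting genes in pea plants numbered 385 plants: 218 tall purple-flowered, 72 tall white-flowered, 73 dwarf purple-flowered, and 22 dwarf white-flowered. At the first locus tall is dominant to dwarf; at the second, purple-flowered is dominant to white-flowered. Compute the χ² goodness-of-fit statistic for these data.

0.196

A dihybrid F₂ with independent assortment and complete dominance at both loci gives a 9:3:3:1 phenotypic ratio.
Under the 9:3:3:1 hypothesis (Σ ratio = 16, N = 385):
  tall purple-flowered: 385 × 9/16 = 216.5625
  tall white-flowered: 385 × 3/16 = 72.1875
  dwarf purple-flowered: 385 × 3/16 = 72.1875
  dwarf white-flowered: 385 × 1/16 = 24.0625
χ² = Σ (O − E)² / E
  tall purple-flowered: (218 − 216.5625)² / 216.5625 = 0.0095
  tall white-flowered: (72 − 72.1875)² / 72.1875 = 0.0005
  dwarf purple-flowered: (73 − 72.1875)² / 72.1875 = 0.0091
  dwarf white-flowered: (22 − 24.0625)² / 24.0625 = 0.1768
χ² = 0.0095 + 0.0005 + 0.0091 + 0.1768 = 0.1959 ≈ 0.196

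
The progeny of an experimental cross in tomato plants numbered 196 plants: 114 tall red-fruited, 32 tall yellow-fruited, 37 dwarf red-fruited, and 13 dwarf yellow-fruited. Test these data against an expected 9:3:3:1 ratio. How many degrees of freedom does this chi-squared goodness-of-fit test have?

3

A goodness-of-fit test with 4 phenotype classes has df = 4 − 1 = 3.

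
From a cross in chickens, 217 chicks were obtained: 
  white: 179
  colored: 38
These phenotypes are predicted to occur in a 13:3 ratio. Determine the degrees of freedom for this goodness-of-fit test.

1

A goodness-of-fit test with 2 phenotype classes has df = 2 − 1 = 1.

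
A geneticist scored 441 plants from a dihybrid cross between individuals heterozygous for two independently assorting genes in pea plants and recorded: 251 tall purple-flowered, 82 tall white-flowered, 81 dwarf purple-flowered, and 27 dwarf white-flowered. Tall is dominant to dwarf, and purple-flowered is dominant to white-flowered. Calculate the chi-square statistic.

A dihybrid F₂ with independent assortment and complete dominance at both loci gives a 9:3:3:1 phenotypic ratio.
The 9:3:3:1 ratio has 16 parts, so with N = 441 the expected counts are:
  tall purple-flowered: 441 × 9/16 = 248.0625
  tall white-flowered: 441 × 3/16 = 82.6875
  dwarf purple-flowered: 441 × 3/16 = 82.6875
  dwarf white-flowered: 441 × 1/16 = 27.5625
χ² = Σ (O − E)² / E
  tall purple-flowered: (251 − 248.0625)² / 248.0625 = 0.0348
  tall white-flowered: (82 − 82.6875)² / 82.6875 = 0.0057
  dwarf purple-flowered: (81 − 82.6875)² / 82.6875 = 0.0344
  dwarf white-flowered: (27 − 27.5625)² / 27.5625 = 0.0115
χ² = 0.0348 + 0.0057 + 0.0344 + 0.0115 = 0.0864 ≈ 0.086

0.086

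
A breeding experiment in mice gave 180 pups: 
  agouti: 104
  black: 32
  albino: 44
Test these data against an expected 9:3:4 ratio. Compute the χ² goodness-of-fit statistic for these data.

0.188

The 9:3:4 ratio has 16 parts, so with N = 180 the expected counts are:
  agouti: 180 × 9/16 = 101.25
  black: 180 × 3/16 = 33.75
  albino: 180 × 4/16 = 45
χ² = Σ (O − E)² / E
  agouti: (104 − 101.25)² / 101.25 = 0.0747
  black: (32 − 33.75)² / 33.75 = 0.0907
  albino: (44 − 45)² / 45 = 0.0222
χ² = 0.0747 + 0.0907 + 0.0222 = 0.1876 ≈ 0.188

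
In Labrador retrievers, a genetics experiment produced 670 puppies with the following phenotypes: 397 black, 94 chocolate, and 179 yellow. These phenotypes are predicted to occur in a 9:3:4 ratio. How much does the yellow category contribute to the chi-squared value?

0.790

Total ratio parts = 16. Expected numbers out of 670:
  black: 670 × 9/16 = 376.875
  chocolate: 670 × 3/16 = 125.625
  yellow: 670 × 4/16 = 167.5
Contribution of yellow: (179 − 167.5)² / 167.5 = 0.7896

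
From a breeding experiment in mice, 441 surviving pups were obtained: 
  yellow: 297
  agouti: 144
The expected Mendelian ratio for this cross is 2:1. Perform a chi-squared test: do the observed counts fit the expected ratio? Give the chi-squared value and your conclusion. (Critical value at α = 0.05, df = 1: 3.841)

0.092; consistent

The 2:1 ratio has 3 parts, so with N = 441 the expected counts are:
  yellow: 441 × 2/3 = 294
  agouti: 441 × 1/3 = 147
χ² = Σ (O − E)² / E
  yellow: (297 − 294)² / 294 = 0.0306
  agouti: (144 − 147)² / 147 = 0.0612
χ² = 0.0306 + 0.0612 = 0.0918 ≈ 0.092
Degrees of freedom = 2 − 1 = 1; critical value at α = 0.05 is 3.841.
Since 0.092 < 3.841, we fail to reject the null hypothesis — the data are consistent with the 2:1 ratio.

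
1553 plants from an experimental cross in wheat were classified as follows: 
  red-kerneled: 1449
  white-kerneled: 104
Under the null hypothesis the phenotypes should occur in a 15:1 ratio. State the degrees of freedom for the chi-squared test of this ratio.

A goodness-of-fit test with 2 phenotype classes has df = 2 − 1 = 1.

1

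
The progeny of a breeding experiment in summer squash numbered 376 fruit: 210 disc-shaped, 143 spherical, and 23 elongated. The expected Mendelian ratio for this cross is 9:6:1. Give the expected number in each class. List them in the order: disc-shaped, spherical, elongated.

Under the 9:6:1 hypothesis (Σ ratio = 16, N = 376):
  disc-shaped: 376 × 9/16 = 211.5
  spherical: 376 × 6/16 = 141
  elongated: 376 × 1/16 = 23.5

211.5, 141, 23.5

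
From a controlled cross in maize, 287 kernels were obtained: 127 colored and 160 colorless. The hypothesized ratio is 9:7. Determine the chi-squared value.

16.791

Total ratio parts = 16. Expected numbers out of 287:
  colored: 287 × 9/16 = 161.4375
  colorless: 287 × 7/16 = 125.5625
χ² = Σ (O − E)² / E
  colored: (127 − 161.4375)² / 161.4375 = 7.3461
  colorless: (160 − 125.5625)² / 125.5625 = 9.4450
χ² = 7.3461 + 9.4450 = 16.7911 ≈ 16.791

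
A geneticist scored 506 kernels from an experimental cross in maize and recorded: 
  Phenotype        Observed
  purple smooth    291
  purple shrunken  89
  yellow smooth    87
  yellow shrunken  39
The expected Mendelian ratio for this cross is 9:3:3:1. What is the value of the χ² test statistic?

2.880

Total ratio parts = 16. Expected numbers out of 506:
  purple smooth: 506 × 9/16 = 284.625
  purple shrunken: 506 × 3/16 = 94.875
  yellow smooth: 506 × 3/16 = 94.875
  yellow shrunken: 506 × 1/16 = 31.625
χ² = Σ (O − E)² / E
  purple smooth: (291 − 284.625)² / 284.625 = 0.1428
  purple shrunken: (89 − 94.875)² / 94.875 = 0.3638
  yellow smooth: (87 − 94.875)² / 94.875 = 0.6537
  yellow shrunken: (39 − 31.625)² / 31.625 = 1.7199
χ² = 0.1428 + 0.3638 + 0.6537 + 1.7199 = 2.8802 ≈ 2.880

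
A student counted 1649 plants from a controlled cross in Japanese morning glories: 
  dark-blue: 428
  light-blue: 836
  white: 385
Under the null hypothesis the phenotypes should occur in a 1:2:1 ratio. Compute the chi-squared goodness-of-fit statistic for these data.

Total ratio parts = 4. Expected numbers out of 1649:
  dark-blue: 1649 × 1/4 = 412.25
  light-blue: 1649 × 2/4 = 824.5
  white: 1649 × 1/4 = 412.25
χ² = Σ (O − E)² / E
  dark-blue: (428 − 412.25)² / 412.25 = 0.6017
  light-blue: (836 − 824.5)² / 824.5 = 0.1604
  white: (385 − 412.25)² / 412.25 = 1.8012
χ² = 0.6017 + 0.1604 + 1.8012 = 2.5633 ≈ 2.563

2.563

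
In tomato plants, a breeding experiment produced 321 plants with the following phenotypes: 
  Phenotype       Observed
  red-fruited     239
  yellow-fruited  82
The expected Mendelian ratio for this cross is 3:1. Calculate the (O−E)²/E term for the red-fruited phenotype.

0.013

Under the 3:1 hypothesis (Σ ratio = 4, N = 321):
  red-fruited: 321 × 3/4 = 240.75
  yellow-fruited: 321 × 1/4 = 80.25
Contribution of red-fruited: (239 − 240.75)² / 240.75 = 0.0127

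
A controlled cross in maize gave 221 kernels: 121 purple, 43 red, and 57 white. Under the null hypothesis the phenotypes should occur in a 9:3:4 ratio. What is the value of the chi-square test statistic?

0.203

Under the 9:3:4 hypothesis (Σ ratio = 16, N = 221):
  purple: 221 × 9/16 = 124.3125
  red: 221 × 3/16 = 41.4375
  white: 221 × 4/16 = 55.25
χ² = Σ (O − E)² / E
  purple: (121 − 124.3125)² / 124.3125 = 0.0883
  red: (43 − 41.4375)² / 41.4375 = 0.0589
  white: (57 − 55.25)² / 55.25 = 0.0554
χ² = 0.0883 + 0.0589 + 0.0554 = 0.2026 ≈ 0.203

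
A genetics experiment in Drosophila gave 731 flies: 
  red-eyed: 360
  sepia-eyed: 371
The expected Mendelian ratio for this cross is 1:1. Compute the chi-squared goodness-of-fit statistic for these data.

0.166

Expected counts for N = 731 under a 1:1 ratio (total parts = 2):
  red-eyed: 731 × 1/2 = 365.5
  sepia-eyed: 731 × 1/2 = 365.5
χ² = Σ (O − E)² / E
  red-eyed: (360 − 365.5)² / 365.5 = 0.0828
  sepia-eyed: (371 − 365.5)² / 365.5 = 0.0828
χ² = 0.0828 + 0.0828 = 0.1656 ≈ 0.166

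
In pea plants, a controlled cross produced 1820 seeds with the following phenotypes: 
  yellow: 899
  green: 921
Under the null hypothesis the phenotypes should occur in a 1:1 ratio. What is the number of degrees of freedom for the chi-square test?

1

A goodness-of-fit test with 2 phenotype classes has df = 2 − 1 = 1.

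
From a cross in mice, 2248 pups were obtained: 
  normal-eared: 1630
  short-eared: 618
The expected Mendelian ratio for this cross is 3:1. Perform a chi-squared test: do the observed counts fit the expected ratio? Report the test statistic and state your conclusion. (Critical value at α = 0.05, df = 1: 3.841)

7.440; not consistent

Under the 3:1 hypothesis (Σ ratio = 4, N = 2248):
  normal-eared: 2248 × 3/4 = 1686
  short-eared: 2248 × 1/4 = 562
χ² = Σ (O − E)² / E
  normal-eared: (1630 − 1686)² / 1686 = 1.8600
  short-eared: (618 − 562)² / 562 = 5.5801
χ² = 1.8600 + 5.5801 = 7.4401 ≈ 7.440
Degrees of freedom = 2 − 1 = 1; critical value at α = 0.05 is 3.841.
Since 7.440 > 3.841, we reject the null hypothesis — the data do not fit the 3:1 ratio.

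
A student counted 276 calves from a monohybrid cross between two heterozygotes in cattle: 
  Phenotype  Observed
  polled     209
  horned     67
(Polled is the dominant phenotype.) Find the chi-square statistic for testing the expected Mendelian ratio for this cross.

0.077

For a monohybrid cross between heterozygotes with complete dominance, the expected phenotypic ratio is 3:1.
Expected counts for N = 276 under a 3:1 ratio (total parts = 4):
  polled: 276 × 3/4 = 207
  horned: 276 × 1/4 = 69
χ² = Σ (O − E)² / E
  polled: (209 − 207)² / 207 = 0.0193
  horned: (67 − 69)² / 69 = 0.0580
χ² = 0.0193 + 0.0580 = 0.0773 ≈ 0.077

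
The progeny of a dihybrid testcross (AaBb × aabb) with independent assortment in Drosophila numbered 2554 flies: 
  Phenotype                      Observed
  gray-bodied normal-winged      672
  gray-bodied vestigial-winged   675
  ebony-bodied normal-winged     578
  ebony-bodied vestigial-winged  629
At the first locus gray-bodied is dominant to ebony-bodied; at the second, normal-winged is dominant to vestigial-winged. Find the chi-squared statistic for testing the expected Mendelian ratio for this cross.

A dihybrid testcross with independent assortment gives a 1:1:1:1 ratio.
The 1:1:1:1 ratio has 4 parts, so with N = 2554 the expected counts are:
  gray-bodied normal-winged: 2554 × 1/4 = 638.5
  gray-bodied vestigial-winged: 2554 × 1/4 = 638.5
  ebony-bodied normal-winged: 2554 × 1/4 = 638.5
  ebony-bodied vestigial-winged: 2554 × 1/4 = 638.5
χ² = Σ (O − E)² / E
  gray-bodied normal-winged: (672 − 638.5)² / 638.5 = 1.7576
  gray-bodied vestigial-winged: (675 − 638.5)² / 638.5 = 2.0865
  ebony-bodied normal-winged: (578 − 638.5)² / 638.5 = 5.7326
  ebony-bodied vestigial-winged: (629 − 638.5)² / 638.5 = 0.1413
χ² = 1.7576 + 2.0865 + 5.7326 + 0.1413 = 9.718

9.718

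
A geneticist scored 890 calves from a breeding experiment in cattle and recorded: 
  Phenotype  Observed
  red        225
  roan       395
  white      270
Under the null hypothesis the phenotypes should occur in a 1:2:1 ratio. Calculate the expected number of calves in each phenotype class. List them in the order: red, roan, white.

222.5, 445, 222.5

Total ratio parts = 4. Expected numbers out of 890:
  red: 890 × 1/4 = 222.5
  roan: 890 × 2/4 = 445
  white: 890 × 1/4 = 222.5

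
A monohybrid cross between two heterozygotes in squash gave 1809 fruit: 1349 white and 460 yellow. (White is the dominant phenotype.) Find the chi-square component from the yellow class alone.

0.133

For a monohybrid cross between heterozygotes with complete dominance, the expected phenotypic ratio is 3:1.
Expected counts for N = 1809 under a 3:1 ratio (total parts = 4):
  white: 1809 × 3/4 = 1356.75
  yellow: 1809 × 1/4 = 452.25
Contribution of yellow: (460 − 452.25)² / 452.25 = 0.1328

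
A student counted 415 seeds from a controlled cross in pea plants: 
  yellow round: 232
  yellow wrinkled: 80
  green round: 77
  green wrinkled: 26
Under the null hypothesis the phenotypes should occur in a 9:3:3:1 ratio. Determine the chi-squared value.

0.079

Under the 9:3:3:1 hypothesis (Σ ratio = 16, N = 415):
  yellow round: 415 × 9/16 = 233.4375
  yellow wrinkled: 415 × 3/16 = 77.8125
  green round: 415 × 3/16 = 77.8125
  green wrinkled: 415 × 1/16 = 25.9375
χ² = Σ (O − E)² / E
  yellow round: (232 − 233.4375)² / 233.4375 = 0.0089
  yellow wrinkled: (80 − 77.8125)² / 77.8125 = 0.0615
  green round: (77 − 77.8125)² / 77.8125 = 0.0085
  green wrinkled: (26 − 25.9375)² / 25.9375 = 0.0002
χ² = 0.0089 + 0.0615 + 0.0085 + 0.0002 = 0.0791 ≈ 0.079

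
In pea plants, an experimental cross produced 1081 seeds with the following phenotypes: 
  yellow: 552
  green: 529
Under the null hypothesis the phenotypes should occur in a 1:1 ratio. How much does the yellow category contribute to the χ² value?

Expected counts for N = 1081 under a 1:1 ratio (total parts = 2):
  yellow: 1081 × 1/2 = 540.5
  green: 1081 × 1/2 = 540.5
Contribution of yellow: (552 − 540.5)² / 540.5 = 0.2447

0.245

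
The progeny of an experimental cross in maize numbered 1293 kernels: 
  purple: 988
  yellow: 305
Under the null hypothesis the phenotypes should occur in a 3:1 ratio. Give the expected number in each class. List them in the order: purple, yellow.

969.75, 323.25

Under the 3:1 hypothesis (Σ ratio = 4, N = 1293):
  purple: 1293 × 3/4 = 969.75
  yellow: 1293 × 1/4 = 323.25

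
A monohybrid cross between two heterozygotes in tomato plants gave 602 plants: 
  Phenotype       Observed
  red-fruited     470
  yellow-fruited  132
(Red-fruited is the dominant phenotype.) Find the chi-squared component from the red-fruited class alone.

0.758

For a monohybrid cross between heterozygotes with complete dominance, the expected phenotypic ratio is 3:1.
Total ratio parts = 4. Expected numbers out of 602:
  red-fruited: 602 × 3/4 = 451.5
  yellow-fruited: 602 × 1/4 = 150.5
Contribution of red-fruited: (470 − 451.5)² / 451.5 = 0.7580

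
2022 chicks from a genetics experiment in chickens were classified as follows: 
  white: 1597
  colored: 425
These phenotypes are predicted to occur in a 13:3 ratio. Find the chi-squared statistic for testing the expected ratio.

6.832

Under the 13:3 hypothesis (Σ ratio = 16, N = 2022):
  white: 2022 × 13/16 = 1642.875
  colored: 2022 × 3/16 = 379.125
χ² = Σ (O − E)² / E
  white: (1597 − 1642.875)² / 1642.875 = 1.2810
  colored: (425 − 379.125)² / 379.125 = 5.5510
χ² = 1.2810 + 5.5510 = 6.832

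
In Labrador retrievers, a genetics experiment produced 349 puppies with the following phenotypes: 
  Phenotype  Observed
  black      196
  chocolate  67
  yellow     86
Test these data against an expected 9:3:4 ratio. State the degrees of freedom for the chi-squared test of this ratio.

A goodness-of-fit test with 3 phenotype classes has df = 3 − 1 = 2.

2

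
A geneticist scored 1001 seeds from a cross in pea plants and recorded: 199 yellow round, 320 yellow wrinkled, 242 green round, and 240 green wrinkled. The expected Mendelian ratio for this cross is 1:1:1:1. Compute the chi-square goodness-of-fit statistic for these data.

Under the 1:1:1:1 hypothesis (Σ ratio = 4, N = 1001):
  yellow round: 1001 × 1/4 = 250.25
  yellow wrinkled: 1001 × 1/4 = 250.25
  green round: 1001 × 1/4 = 250.25
  green wrinkled: 1001 × 1/4 = 250.25
χ² = Σ (O − E)² / E
  yellow round: (199 − 250.25)² / 250.25 = 10.4958
  yellow wrinkled: (320 − 250.25)² / 250.25 = 19.4408
  green round: (242 − 250.25)² / 250.25 = 0.2720
  green wrinkled: (240 − 250.25)² / 250.25 = 0.4198
χ² = 10.4958 + 19.4408 + 0.2720 + 0.4198 = 30.6284 ≈ 30.628

30.628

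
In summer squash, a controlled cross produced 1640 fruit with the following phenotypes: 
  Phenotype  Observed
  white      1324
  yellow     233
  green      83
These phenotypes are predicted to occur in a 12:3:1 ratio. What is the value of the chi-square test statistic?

28.943

The 12:3:1 ratio has 16 parts, so with N = 1640 the expected counts are:
  white: 1640 × 12/16 = 1230
  yellow: 1640 × 3/16 = 307.5
  green: 1640 × 1/16 = 102.5
χ² = Σ (O − E)² / E
  white: (1324 − 1230)² / 1230 = 7.1837
  yellow: (233 − 307.5)² / 307.5 = 18.0496
  green: (83 − 102.5)² / 102.5 = 3.7098
χ² = 7.1837 + 18.0496 + 3.7098 = 28.9431 ≈ 28.943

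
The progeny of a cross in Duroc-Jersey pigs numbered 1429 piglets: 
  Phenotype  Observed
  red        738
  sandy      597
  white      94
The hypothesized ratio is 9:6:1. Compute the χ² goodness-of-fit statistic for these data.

12.607

The 9:6:1 ratio has 16 parts, so with N = 1429 the expected counts are:
  red: 1429 × 9/16 = 803.8125
  sandy: 1429 × 6/16 = 535.875
  white: 1429 × 1/16 = 89.3125
χ² = Σ (O − E)² / E
  red: (738 − 803.8125)² / 803.8125 = 5.3884
  sandy: (597 − 535.875)² / 535.875 = 6.9723
  white: (94 − 89.3125)² / 89.3125 = 0.2460
χ² = 5.3884 + 6.9723 + 0.2460 = 12.6067 ≈ 12.607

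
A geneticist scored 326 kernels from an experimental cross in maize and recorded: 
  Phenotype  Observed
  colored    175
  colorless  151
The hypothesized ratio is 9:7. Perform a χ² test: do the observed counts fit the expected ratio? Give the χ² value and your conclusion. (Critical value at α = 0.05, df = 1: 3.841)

0.874; consistent

Expected counts for N = 326 under a 9:7 ratio (total parts = 16):
  colored: 326 × 9/16 = 183.375
  colorless: 326 × 7/16 = 142.625
χ² = Σ (O − E)² / E
  colored: (175 − 183.375)² / 183.375 = 0.3825
  colorless: (151 − 142.625)² / 142.625 = 0.4918
χ² = 0.3825 + 0.4918 = 0.8743 ≈ 0.874
Degrees of freedom = 2 − 1 = 1; critical value at α = 0.05 is 3.841.
Since 0.874 < 3.841, we fail to reject the null hypothesis — the data are consistent with the 9:7 ratio.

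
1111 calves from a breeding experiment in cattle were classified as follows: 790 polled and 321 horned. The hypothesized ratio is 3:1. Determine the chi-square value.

Expected counts for N = 1111 under a 3:1 ratio (total parts = 4):
  polled: 1111 × 3/4 = 833.25
  horned: 1111 × 1/4 = 277.75
χ² = Σ (O − E)² / E
  polled: (790 − 833.25)² / 833.25 = 2.2449
  horned: (321 − 277.75)² / 277.75 = 6.7347
χ² = 2.2449 + 6.7347 = 8.9796 ≈ 8.980

8.980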